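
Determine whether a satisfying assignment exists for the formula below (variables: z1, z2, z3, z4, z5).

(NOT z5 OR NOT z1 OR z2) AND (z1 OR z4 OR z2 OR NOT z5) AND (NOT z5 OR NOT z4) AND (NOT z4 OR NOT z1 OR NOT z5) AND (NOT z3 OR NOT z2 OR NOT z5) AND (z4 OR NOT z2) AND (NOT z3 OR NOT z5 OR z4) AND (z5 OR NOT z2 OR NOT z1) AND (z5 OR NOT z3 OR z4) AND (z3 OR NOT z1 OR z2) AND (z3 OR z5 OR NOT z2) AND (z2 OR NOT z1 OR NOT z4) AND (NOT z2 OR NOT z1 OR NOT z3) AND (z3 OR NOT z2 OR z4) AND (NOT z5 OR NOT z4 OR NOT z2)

Branch on z5: set z5 = false.
Branch on z4: set z4 = true.
Branch on z2: set z2 = false.
Unit clause (NOT z1) forces z1 = false.
Every clause is now satisfied; z3 is unconstrained.
A satisfying assignment: z1: false, z2: false, z3: true, z4: true, z5: false.

Yes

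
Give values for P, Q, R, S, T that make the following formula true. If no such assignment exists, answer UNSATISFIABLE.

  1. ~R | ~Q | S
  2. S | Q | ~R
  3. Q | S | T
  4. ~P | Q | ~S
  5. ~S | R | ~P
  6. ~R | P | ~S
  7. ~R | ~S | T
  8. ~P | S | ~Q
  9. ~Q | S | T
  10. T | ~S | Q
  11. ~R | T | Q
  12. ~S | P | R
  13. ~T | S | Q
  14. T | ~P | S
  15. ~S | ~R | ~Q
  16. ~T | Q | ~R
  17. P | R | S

UNSATISFIABLE

Try R = 0.
Try S = 0.
(P) alone gives P = 1.
(~Q) alone gives Q = 0.
(T) alone gives T = 1.
But (~T) is also a unit clause — contradiction.
Backtrack on S: now try S = 1.
(~P) alone gives P = 0.
But (P) is also a unit clause — contradiction.
Neither S = 1 nor S = 0 works.
Backtrack on R: now try R = 1.
Try Q = 0.
(S) alone gives S = 1.
(~P) alone gives P = 0.
But (P) is also a unit clause — contradiction.
Backtrack on Q: now try Q = 1.
(S) alone gives S = 1.
But (~S) is also a unit clause — contradiction.
Neither Q = 1 nor Q = 0 works.
Neither R = 1 nor R = 0 works.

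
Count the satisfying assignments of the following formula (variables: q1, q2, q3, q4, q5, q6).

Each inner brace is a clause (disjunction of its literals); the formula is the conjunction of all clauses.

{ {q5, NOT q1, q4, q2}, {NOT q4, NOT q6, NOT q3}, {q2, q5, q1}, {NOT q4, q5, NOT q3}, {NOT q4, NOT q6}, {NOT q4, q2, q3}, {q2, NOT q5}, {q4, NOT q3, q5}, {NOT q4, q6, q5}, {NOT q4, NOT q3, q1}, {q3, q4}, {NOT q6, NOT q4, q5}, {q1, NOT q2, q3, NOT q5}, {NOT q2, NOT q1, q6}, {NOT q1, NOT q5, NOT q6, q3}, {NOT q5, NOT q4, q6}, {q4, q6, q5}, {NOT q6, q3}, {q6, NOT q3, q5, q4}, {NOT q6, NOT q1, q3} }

There are 2^6 = 64 truth assignments over (q1, q2, q3, q4, q5, q6).
Split on q2. With q2 = true, the clauses containing q2 are satisfied and NOT q2 drops from the rest; 3 of the 2^5 = 32 assignments to the other variables satisfy what remains.
With q2 = false, by the same count on the reduced clause set, 0 assignments work.
(One model: q1=F, q2=T, q3=T, q4=F, q5=T, q6=F.)
Total: 3 + 0 = 3.

3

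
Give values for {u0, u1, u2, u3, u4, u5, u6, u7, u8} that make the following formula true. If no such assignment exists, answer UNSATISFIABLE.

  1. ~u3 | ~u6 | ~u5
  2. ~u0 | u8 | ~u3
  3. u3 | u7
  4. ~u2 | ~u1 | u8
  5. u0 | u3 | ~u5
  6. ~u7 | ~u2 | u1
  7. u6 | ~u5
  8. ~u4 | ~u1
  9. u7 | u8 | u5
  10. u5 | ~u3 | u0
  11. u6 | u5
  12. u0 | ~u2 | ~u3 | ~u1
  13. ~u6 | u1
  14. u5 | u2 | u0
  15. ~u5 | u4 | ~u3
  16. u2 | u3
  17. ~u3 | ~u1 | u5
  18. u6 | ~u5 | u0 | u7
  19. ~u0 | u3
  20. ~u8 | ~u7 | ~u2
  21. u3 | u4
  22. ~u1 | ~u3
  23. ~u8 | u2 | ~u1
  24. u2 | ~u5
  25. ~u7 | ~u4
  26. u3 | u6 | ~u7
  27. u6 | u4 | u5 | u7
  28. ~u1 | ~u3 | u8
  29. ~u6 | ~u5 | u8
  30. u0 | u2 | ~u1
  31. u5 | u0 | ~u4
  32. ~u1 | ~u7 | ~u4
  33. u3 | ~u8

UNSATISFIABLE

Suppose u3 = 1.
The clause (~u1) is unit, so u1 = 0.
The clause (~u6) is unit, so u6 = 0.
The clause (~u5) is unit, so u5 = 0.
But (u5) is also a unit clause — contradiction.
Backtrack on u3: now try u3 = 0.
The clause (u7) is unit, so u7 = 1.
The clause (u2) is unit, so u2 = 1.
The clause (u1) is unit, so u1 = 1.
The clause (u8) is unit, so u8 = 1.
But (~u8) is also a unit clause — contradiction.
Neither u3 = 1 nor u3 = 0 works.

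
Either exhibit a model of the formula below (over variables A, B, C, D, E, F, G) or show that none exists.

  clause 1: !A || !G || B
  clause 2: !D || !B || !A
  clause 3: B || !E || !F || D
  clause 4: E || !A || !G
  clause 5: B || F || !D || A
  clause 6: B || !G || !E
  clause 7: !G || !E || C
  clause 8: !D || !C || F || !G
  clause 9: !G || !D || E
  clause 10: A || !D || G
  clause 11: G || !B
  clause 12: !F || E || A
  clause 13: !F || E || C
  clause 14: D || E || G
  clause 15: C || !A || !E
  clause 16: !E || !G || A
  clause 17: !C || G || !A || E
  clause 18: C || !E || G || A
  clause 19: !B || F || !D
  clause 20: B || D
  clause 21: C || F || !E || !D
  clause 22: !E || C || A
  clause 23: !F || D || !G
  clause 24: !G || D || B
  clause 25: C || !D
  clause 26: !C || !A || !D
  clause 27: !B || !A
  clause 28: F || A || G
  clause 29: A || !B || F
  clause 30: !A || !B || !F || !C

Branch on G: set G = true.
Branch on A: set A = false.
Unit clause (!E) forces E = false.
Unit clause (!D) forces D = false.
Unit clause (!F) forces F = false.
Unit clause (B) forces B = true.
Now (!B) is unsatisfied and unit — conflict.
That branch fails; take A = true instead.
Unit clause (B) forces B = true.
Now (!B) is unsatisfied and unit — conflict.
Neither A = true nor A = false works.
That branch fails; take G = false instead.
Unit clause (!B) forces B = false.
Unit clause (D) forces D = true.
Unit clause (A) forces A = true.
Unit clause (C) forces C = true.
Now (!C) is unsatisfied and unit — conflict.
Neither G = true nor G = false works.

UNSATISFIABLE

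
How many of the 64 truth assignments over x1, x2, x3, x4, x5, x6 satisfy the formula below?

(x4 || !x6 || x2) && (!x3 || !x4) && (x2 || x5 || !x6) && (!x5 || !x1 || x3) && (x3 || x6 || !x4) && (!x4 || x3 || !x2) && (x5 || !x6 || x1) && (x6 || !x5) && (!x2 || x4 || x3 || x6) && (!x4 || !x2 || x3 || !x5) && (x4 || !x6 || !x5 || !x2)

There are 2^6 = 64 truth assignments over (x1, x2, x3, x4, x5, x6).
Split on x5. With x5 = true, the clauses containing x5 are satisfied and !x5 drops from the rest; 1 of the 2^5 = 32 assignments to the other variables satisfy what remains.
With x5 = false, by the same count on the reduced clause set, 8 assignments work.
(One model: x1=F, x2=F, x3=F, x4=F, x5=F, x6=F.)
Total: 1 + 8 = 9.

9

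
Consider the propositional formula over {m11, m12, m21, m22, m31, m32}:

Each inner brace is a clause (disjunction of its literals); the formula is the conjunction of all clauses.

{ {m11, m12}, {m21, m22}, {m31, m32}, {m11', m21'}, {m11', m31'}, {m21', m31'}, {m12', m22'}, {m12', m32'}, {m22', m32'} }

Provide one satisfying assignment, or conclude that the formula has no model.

Case m11 = 1:
Unit clause (m21') forces m21 = 0.
Unit clause (m22) forces m22 = 1.
Unit clause (m31') forces m31 = 0.
Unit clause (m32) forces m32 = 1.
But (m32') is also a unit clause — contradiction.
That branch fails; take m11 = 0 instead.
Unit clause (m12) forces m12 = 1.
Unit clause (m22') forces m22 = 0.
Unit clause (m21) forces m21 = 1.
Unit clause (m31') forces m31 = 0.
Unit clause (m32) forces m32 = 1.
But (m32') is also a unit clause — contradiction.
Either choice for m11 ends in contradiction.

UNSATISFIABLE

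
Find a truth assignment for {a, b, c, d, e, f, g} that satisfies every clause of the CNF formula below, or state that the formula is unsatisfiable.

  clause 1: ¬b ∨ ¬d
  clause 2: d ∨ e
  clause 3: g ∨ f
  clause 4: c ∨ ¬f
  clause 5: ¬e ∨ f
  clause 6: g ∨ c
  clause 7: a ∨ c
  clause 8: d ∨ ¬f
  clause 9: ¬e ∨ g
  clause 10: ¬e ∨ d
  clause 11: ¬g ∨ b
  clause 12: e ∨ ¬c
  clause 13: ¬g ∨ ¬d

UNSATISFIABLE

Case b = False:
Unit clause (¬g) forces g = False.
Unit clause (f) forces f = True.
Unit clause (c) forces c = True.
Unit clause (d) forces d = True.
Unit clause (¬e) forces e = False.
But (e) is also a unit clause — contradiction.
That branch fails; take b = True instead.
Unit clause (¬d) forces d = False.
Unit clause (e) forces e = True.
But (¬e) is also a unit clause — contradiction.
Neither b = True nor b = False works.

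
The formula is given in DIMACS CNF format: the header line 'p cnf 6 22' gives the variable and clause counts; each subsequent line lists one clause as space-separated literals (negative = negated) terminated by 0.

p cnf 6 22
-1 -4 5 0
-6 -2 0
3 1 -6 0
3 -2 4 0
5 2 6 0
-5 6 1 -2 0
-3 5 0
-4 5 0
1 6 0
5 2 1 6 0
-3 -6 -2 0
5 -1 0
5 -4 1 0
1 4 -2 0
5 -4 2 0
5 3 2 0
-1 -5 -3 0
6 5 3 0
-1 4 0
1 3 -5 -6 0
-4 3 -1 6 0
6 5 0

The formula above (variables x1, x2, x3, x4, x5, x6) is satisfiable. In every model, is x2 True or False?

False

Suppose x2 = True.
Unit clause (¬x6) forces x6 = False.
Unit clause (x1) forces x1 = True.
Unit clause (x5) forces x5 = True.
Unit clause (¬x3) forces x3 = False.
Unit clause (x4) forces x4 = True.
But (¬x4) is also a unit clause — contradiction.
So every satisfying assignment has x2 = False.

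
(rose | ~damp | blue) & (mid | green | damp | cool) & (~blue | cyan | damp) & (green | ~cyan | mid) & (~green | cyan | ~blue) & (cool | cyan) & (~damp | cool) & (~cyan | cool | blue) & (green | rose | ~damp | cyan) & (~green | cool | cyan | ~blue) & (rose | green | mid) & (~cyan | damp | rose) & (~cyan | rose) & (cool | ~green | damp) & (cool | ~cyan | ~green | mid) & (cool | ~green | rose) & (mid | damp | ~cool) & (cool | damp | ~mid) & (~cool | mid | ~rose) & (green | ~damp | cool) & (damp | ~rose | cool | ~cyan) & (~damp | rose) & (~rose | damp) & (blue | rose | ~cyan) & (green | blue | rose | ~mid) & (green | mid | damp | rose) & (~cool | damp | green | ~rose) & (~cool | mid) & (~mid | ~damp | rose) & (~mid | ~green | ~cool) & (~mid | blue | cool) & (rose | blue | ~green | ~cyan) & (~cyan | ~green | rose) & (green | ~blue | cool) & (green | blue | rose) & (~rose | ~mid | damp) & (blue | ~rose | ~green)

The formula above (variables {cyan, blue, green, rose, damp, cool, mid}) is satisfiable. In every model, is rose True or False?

Suppose rose = 0.
(~cyan) alone gives cyan = 0.
(cool) alone gives cool = 1.
(~damp) alone gives damp = 0.
(~blue) alone gives blue = 0.
(mid) alone gives mid = 1.
(green) alone gives green = 1.
Now (~green) is unsatisfied and unit — conflict.
So every satisfying assignment has rose = True.

True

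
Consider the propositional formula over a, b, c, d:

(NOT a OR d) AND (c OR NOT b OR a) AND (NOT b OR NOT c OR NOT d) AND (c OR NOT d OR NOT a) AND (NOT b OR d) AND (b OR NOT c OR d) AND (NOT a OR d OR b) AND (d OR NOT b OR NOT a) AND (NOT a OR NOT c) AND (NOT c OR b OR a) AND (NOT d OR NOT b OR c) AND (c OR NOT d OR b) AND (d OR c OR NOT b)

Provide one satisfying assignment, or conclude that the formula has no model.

Try a = false.
Try c = false.
Unit clause (NOT b) forces b = false.
Unit clause (NOT d) forces d = false.
Every clause now holds.

a ↦ false, b ↦ false, c ↦ false, d ↦ false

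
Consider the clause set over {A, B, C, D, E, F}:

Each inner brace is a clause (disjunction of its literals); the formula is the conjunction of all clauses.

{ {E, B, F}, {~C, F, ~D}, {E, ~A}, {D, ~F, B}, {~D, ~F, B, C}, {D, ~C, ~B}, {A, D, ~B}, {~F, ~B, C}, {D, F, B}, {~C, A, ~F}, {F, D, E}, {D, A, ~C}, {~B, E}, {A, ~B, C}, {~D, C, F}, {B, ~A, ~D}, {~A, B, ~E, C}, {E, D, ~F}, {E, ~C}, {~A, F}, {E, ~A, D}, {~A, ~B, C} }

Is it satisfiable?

Yes

Suppose E = 1.
Suppose A = 1.
From the singleton clause (F), F = 1.
Suppose D = 1.
From the singleton clause (B), B = 1.
From the singleton clause (C), C = 1.
All clauses are satisfied.
A satisfying assignment: A: 1; B: 1; C: 1; D: 1; E: 1; F: 1.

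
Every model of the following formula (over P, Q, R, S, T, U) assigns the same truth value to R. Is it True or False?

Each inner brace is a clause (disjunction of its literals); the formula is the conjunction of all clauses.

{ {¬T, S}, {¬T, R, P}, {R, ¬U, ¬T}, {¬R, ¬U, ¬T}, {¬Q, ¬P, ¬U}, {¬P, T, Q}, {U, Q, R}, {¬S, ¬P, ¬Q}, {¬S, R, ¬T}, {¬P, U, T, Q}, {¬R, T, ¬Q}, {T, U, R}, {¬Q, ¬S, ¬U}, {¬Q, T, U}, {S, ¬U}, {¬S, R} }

True

Suppose R = False.
(¬S) alone gives S = False.
(¬T) alone gives T = False.
(U) alone gives U = True.
That conflicts with the unit clause (¬U).
So every satisfying assignment has R = True.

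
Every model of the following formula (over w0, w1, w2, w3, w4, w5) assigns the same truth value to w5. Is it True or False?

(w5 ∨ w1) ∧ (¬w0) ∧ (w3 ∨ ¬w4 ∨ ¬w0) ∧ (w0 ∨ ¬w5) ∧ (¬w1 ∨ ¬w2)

False

Suppose w5 = True.
(¬w0) alone gives w0 = False.
Now (w0) is unsatisfied and unit — conflict.
So every satisfying assignment has w5 = False.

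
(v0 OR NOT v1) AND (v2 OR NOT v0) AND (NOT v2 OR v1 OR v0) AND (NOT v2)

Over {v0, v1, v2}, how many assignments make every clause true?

1

There are 2^3 = 8 truth assignments over (v0, v1, v2).
Split on v0. With v0 = true, the clauses containing v0 are satisfied and NOT v0 drops from the rest; 0 of the 2^2 = 4 assignments to the other variables satisfy what remains.
With v0 = false, by the same count on the reduced clause set, 1 assignment works.
(One model: v0=F, v1=F, v2=F.)
Total: 0 + 1 = 1.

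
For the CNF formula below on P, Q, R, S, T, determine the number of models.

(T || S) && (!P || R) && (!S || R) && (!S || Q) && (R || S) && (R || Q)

There are 2^5 = 32 truth assignments over (P, Q, R, S, T).
Split on T. With T = true, the clauses containing T are satisfied and !T drops from the rest; 6 of the 2^4 = 16 assignments to the other variables satisfy what remains.
With T = false, by the same count on the reduced clause set, 2 assignments work.
(One model: P=F, Q=F, R=T, S=F, T=T.)
Total: 6 + 2 = 8.

8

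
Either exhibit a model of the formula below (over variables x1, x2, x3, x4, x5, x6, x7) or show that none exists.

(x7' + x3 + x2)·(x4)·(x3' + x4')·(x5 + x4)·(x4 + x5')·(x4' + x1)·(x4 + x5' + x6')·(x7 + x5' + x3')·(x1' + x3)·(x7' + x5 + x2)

UNSATISFIABLE

From the singleton clause (x4), x4 = 1.
From the singleton clause (x3'), x3 = 0.
From the singleton clause (x1), x1 = 1.
Now (x1') is unsatisfied and unit — conflict.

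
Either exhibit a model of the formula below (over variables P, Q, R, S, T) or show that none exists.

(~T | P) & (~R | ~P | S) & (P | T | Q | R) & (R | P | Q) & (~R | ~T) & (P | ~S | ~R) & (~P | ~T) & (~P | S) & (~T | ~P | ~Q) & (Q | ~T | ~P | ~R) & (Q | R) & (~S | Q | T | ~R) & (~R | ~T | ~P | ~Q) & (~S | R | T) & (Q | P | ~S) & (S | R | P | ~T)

P ↦ 0; Q ↦ 0; R ↦ 1; S ↦ 0; T ↦ 0

Suppose T = 0.
Suppose P = 0.
Suppose Q = 0.
(R) alone gives R = 1.
(~S) alone gives S = 0.
Every clause now holds.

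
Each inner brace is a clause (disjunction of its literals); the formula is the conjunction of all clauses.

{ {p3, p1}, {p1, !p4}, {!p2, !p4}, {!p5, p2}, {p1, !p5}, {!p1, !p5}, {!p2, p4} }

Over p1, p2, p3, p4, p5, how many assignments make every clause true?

5

There are 2^5 = 32 truth assignments over (p1, p2, p3, p4, p5).
Split on p4. With p4 = true, the clauses containing p4 are satisfied and !p4 drops from the rest; 2 of the 2^4 = 16 assignments to the other variables satisfy what remains.
With p4 = false, by the same count on the reduced clause set, 3 assignments work.
(One model: p1=F, p2=F, p3=T, p4=F, p5=F.)
Total: 2 + 3 = 5.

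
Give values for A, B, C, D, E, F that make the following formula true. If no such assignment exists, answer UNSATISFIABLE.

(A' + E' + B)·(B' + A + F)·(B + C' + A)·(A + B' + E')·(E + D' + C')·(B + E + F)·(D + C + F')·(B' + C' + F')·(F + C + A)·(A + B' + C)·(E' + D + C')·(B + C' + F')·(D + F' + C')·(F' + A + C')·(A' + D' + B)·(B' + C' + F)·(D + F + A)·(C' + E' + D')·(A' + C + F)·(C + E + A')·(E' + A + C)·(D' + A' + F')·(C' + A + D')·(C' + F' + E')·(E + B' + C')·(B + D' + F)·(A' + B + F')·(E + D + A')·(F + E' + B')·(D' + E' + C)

Try A = 0.
Try B = 0.
From the singleton clause (C'), C = 0.
From the singleton clause (F), F = 1.
From the singleton clause (D), D = 1.
From the singleton clause (E'), E = 0.
This assignment satisfies each clause.

A=0,  B=0,  C=0,  D=1,  E=0,  F=1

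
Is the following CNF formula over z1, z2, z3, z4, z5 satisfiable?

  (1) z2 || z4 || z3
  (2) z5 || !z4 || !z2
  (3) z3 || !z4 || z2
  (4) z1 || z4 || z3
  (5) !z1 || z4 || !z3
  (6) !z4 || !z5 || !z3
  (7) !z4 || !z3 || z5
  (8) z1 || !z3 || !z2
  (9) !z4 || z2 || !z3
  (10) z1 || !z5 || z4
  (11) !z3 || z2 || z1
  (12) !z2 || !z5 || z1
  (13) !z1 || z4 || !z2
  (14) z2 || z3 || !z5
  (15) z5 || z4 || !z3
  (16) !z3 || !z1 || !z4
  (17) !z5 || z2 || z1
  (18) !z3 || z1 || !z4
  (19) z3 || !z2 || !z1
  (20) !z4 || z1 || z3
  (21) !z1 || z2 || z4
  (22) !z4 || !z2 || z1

Suppose z2 = true.
Suppose z5 = true.
Unit clause (z1) forces z1 = true.
Unit clause (z4) forces z4 = true.
Unit clause (!z3) forces z3 = false.
But (z3) is also a unit clause — contradiction.
Undo z5 and try z5 = false.
Unit clause (!z4) forces z4 = false.
Unit clause (!z1) forces z1 = false.
Unit clause (z3) forces z3 = true.
But (!z3) is also a unit clause — contradiction.
Both values of z5 lead to a conflict.
Undo z2 and try z2 = false.
Suppose z4 = true.
Unit clause (z3) forces z3 = true.
But (!z3) is also a unit clause — contradiction.
Undo z4 and try z4 = false.
Unit clause (z3) forces z3 = true.
Unit clause (!z1) forces z1 = false.
But (z1) is also a unit clause — contradiction.
Both values of z4 lead to a conflict.
Both values of z2 lead to a conflict.
No assignment satisfies every clause.

No, unsatisfiable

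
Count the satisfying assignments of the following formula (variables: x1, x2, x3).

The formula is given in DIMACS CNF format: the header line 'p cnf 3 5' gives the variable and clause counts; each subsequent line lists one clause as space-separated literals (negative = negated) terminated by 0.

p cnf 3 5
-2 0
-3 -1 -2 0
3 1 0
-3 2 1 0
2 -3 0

There are 2^3 = 8 truth assignments over (x1, x2, x3).
Split on x3. With x3 = True, the clauses containing x3 are satisfied and ¬x3 drops from the rest; 0 of the 2^2 = 4 assignments to the other variables satisfy what remains.
With x3 = False, by the same count on the reduced clause set, 1 assignment works.
Total: 0 + 1 = 1.

1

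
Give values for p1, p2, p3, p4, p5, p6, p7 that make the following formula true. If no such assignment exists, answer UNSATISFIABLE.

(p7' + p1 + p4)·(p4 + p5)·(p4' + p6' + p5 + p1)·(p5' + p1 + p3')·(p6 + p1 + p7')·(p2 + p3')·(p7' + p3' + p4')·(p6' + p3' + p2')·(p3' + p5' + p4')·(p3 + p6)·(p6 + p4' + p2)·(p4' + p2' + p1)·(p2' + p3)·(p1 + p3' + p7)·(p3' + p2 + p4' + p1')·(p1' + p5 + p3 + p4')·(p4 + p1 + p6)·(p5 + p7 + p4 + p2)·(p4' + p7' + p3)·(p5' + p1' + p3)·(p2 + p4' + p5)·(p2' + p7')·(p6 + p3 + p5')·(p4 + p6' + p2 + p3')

p1 ↦ 0,  p2 ↦ 0,  p3 ↦ 0,  p4 ↦ 1,  p5 ↦ 1,  p6 ↦ 1,  p7 ↦ 0

Case p4 = 1:
Case p2 = 0:
The clause (p3') is unit, so p3 = 0.
The clause (p6) is unit, so p6 = 1.
The clause (p7') is unit, so p7 = 0.
The clause (p5) is unit, so p5 = 1.
The clause (p1') is unit, so p1 = 0.
Every clause now holds.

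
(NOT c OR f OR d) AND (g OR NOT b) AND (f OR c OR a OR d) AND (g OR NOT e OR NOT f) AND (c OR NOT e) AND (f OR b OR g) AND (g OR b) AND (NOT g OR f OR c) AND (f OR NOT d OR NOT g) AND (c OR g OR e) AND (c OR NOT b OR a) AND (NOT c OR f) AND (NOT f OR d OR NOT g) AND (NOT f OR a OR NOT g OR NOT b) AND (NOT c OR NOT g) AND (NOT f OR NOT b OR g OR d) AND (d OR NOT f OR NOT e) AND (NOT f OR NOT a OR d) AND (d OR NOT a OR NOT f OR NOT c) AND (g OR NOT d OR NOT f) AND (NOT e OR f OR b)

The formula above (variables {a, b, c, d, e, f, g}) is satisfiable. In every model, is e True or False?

False

Suppose e = true.
Unit clause (c) forces c = true.
Unit clause (f) forces f = true.
Unit clause (g) forces g = true.
But (NOT g) is also a unit clause — contradiction.
So every satisfying assignment has e = False.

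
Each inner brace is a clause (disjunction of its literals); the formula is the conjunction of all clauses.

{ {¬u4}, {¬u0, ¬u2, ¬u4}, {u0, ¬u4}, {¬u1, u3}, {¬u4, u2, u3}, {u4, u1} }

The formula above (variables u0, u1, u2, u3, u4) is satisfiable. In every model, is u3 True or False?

Suppose u3 = False.
From the singleton clause (¬u4), u4 = False.
From the singleton clause (¬u1), u1 = False.
That conflicts with the unit clause (u1).
So every satisfying assignment has u3 = True.

True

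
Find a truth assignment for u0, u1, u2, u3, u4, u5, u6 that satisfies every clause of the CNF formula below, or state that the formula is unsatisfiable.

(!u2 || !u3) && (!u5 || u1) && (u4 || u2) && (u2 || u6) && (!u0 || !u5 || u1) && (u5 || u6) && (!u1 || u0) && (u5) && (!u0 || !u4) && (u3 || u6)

From the singleton clause (u5), u5 = true.
From the singleton clause (u1), u1 = true.
From the singleton clause (u0), u0 = true.
From the singleton clause (!u4), u4 = false.
From the singleton clause (u2), u2 = true.
From the singleton clause (!u3), u3 = false.
From the singleton clause (u6), u6 = true.
All clauses are satisfied.

u0 ↦ true,  u1 ↦ true,  u2 ↦ true,  u3 ↦ false,  u4 ↦ false,  u5 ↦ true,  u6 ↦ true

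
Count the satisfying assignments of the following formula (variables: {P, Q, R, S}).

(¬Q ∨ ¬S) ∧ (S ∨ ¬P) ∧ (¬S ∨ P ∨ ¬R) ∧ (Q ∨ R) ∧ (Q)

There are 2^4 = 16 truth assignments over (P, Q, R, S).
Split on Q. With Q = True, the clauses containing Q are satisfied and ¬Q drops from the rest; 2 of the 2^3 = 8 assignments to the other variables satisfy what remains.
With Q = False, by the same count on the reduced clause set, 0 assignments work.
(One model: P=F, Q=T, R=F, S=F.)
Total: 2 + 0 = 2.

2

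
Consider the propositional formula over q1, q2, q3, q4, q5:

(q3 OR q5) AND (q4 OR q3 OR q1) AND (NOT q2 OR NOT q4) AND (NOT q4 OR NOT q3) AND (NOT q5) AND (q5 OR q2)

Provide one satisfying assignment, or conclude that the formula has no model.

From the singleton clause (NOT q5), q5 = false.
From the singleton clause (q3), q3 = true.
From the singleton clause (NOT q4), q4 = false.
From the singleton clause (q2), q2 = true.
All clauses hold; q1 can take either value.

q1=true,  q2=true,  q3=true,  q4=false,  q5=false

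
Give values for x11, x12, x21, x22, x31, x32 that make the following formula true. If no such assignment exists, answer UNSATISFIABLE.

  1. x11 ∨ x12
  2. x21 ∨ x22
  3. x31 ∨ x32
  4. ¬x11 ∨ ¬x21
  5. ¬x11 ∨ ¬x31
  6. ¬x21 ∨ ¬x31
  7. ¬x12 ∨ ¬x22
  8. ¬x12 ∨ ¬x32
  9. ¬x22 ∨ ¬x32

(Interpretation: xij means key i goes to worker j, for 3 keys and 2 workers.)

Case x11 = True:
Unit clause (¬x21) forces x21 = False.
Unit clause (x22) forces x22 = True.
Unit clause (¬x31) forces x31 = False.
Unit clause (x32) forces x32 = True.
Now (¬x32) is unsatisfied and unit — conflict.
So x11 must be the other value — set x11 = False.
Unit clause (x12) forces x12 = True.
Unit clause (¬x22) forces x22 = False.
Unit clause (x21) forces x21 = True.
Unit clause (¬x31) forces x31 = False.
Unit clause (x32) forces x32 = True.
Now (¬x32) is unsatisfied and unit — conflict.
Either choice for x11 ends in contradiction.

UNSATISFIABLE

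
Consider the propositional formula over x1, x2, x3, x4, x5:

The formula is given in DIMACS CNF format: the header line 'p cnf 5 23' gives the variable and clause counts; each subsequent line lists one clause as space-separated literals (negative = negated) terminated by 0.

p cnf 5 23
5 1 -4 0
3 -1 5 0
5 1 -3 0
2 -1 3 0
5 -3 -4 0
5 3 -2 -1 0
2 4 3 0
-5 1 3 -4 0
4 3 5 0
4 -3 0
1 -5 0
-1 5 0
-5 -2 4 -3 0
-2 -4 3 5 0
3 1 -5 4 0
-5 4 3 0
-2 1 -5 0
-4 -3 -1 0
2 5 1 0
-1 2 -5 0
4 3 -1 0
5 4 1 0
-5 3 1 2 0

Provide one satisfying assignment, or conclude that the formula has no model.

Suppose x4 = True.
Suppose x5 = True.
The clause (x1) is unit, so x1 = True.
The clause (¬x3) is unit, so x3 = False.
The clause (x2) is unit, so x2 = True.
This assignment satisfies each clause.

x1: True,  x2: True,  x3: False,  x4: True,  x5: True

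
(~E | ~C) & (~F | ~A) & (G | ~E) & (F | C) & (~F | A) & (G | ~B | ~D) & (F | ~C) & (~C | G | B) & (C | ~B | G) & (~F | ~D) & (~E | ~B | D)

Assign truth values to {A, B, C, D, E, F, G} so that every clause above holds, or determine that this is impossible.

Case E = 0:
Case F = 0:
The clause (C) is unit, so C = 1.
Now (~C) is unsatisfied and unit — conflict.
Backtrack on F: now try F = 1.
The clause (~A) is unit, so A = 0.
Now (A) is unsatisfied and unit — conflict.
Neither F = 1 nor F = 0 works.
Backtrack on E: now try E = 1.
The clause (~C) is unit, so C = 0.
The clause (G) is unit, so G = 1.
The clause (F) is unit, so F = 1.
The clause (~A) is unit, so A = 0.
Now (A) is unsatisfied and unit — conflict.
Neither E = 1 nor E = 0 works.

UNSATISFIABLE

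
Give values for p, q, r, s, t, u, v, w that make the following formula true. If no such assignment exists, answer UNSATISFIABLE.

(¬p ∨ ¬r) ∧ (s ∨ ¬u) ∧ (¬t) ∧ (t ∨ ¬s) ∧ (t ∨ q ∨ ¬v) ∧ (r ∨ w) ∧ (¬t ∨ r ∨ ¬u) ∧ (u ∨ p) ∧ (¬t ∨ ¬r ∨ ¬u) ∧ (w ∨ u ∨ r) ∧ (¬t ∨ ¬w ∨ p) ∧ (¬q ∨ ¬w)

(¬t) alone gives t = False.
(¬s) alone gives s = False.
(¬u) alone gives u = False.
(p) alone gives p = True.
(¬r) alone gives r = False.
(w) alone gives w = True.
(¬q) alone gives q = False.
(¬v) alone gives v = False.
Every clause now holds.

p ↦ True,  q ↦ False,  r ↦ False,  s ↦ False,  t ↦ False,  u ↦ False,  v ↦ False,  w ↦ True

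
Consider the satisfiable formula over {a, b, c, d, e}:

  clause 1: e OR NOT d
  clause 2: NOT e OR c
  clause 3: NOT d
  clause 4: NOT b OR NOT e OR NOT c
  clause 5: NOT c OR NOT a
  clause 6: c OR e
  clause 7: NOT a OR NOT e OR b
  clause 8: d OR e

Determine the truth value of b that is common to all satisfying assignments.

Suppose b = true.
The clause (NOT d) is unit, so d = false.
The clause (e) is unit, so e = true.
The clause (c) is unit, so c = true.
But (NOT c) is also a unit clause — contradiction.
So every satisfying assignment has b = False.

False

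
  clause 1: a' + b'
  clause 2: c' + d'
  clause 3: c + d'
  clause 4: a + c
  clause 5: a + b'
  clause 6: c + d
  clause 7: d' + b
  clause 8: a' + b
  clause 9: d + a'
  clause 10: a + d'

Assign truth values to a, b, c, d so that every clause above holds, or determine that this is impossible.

a: 0; b: 0; c: 1; d: 0

Case a = 0:
(c) alone gives c = 1.
(d') alone gives d = 0.
(b') alone gives b = 0.
All clauses are satisfied.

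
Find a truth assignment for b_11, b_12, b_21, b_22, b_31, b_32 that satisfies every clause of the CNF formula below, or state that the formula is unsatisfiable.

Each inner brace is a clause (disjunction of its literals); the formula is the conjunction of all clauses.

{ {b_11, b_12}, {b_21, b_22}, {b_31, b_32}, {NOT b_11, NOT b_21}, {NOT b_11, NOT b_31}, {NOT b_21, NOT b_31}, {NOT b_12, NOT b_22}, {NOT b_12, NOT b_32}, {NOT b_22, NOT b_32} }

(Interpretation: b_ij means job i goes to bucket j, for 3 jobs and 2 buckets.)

UNSATISFIABLE

Branch on b_11: set b_11 = true.
(NOT b_21) alone gives b_21 = false.
(b_22) alone gives b_22 = true.
(NOT b_31) alone gives b_31 = false.
(b_32) alone gives b_32 = true.
But (NOT b_32) is also a unit clause — contradiction.
So b_11 must be the other value — set b_11 = false.
(b_12) alone gives b_12 = true.
(NOT b_22) alone gives b_22 = false.
(b_21) alone gives b_21 = true.
(NOT b_31) alone gives b_31 = false.
(b_32) alone gives b_32 = true.
But (NOT b_32) is also a unit clause — contradiction.
Both values of b_11 lead to a conflict.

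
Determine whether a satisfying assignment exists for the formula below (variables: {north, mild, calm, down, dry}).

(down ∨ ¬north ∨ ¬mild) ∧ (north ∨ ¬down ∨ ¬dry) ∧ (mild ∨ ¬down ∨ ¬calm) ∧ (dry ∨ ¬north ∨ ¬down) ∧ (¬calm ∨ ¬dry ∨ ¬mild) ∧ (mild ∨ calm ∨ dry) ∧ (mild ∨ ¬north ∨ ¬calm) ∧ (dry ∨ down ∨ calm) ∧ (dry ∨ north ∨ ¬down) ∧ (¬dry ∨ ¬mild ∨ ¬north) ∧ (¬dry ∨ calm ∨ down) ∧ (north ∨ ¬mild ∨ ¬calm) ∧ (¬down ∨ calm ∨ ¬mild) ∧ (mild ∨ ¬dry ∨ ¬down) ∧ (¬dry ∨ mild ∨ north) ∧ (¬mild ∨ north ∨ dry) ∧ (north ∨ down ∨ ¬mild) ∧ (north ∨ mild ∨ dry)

Unsatisfiable

Try down = True.
Try north = True.
From the singleton clause (dry), dry = True.
From the singleton clause (¬mild), mild = False.
But (mild) is also a unit clause — contradiction.
So north must be the other value — set north = False.
From the singleton clause (¬dry), dry = False.
But (dry) is also a unit clause — contradiction.
Both values of north lead to a conflict.
So down must be the other value — set down = False.
Try north = False.
From the singleton clause (¬mild), mild = False.
From the singleton clause (¬dry), dry = False.
But (dry) is also a unit clause — contradiction.
So north must be the other value — set north = True.
From the singleton clause (¬mild), mild = False.
From the singleton clause (¬calm), calm = False.
From the singleton clause (dry), dry = True.
But (¬dry) is also a unit clause — contradiction.
Both values of north lead to a conflict.
Both values of down lead to a conflict.
No assignment satisfies every clause.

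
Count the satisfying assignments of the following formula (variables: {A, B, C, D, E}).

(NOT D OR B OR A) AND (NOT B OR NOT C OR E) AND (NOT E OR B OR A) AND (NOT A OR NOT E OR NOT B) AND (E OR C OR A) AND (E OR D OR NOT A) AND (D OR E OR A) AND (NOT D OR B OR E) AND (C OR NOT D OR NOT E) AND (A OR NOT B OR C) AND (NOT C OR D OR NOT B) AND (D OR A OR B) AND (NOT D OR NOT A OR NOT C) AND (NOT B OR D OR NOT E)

There are 2^5 = 32 truth assignments over (A, B, C, D, E).
Split on E. With E = true, the clauses containing E are satisfied and NOT E drops from the rest; 3 of the 2^4 = 16 assignments to the other variables satisfy what remains.
With E = false, by the same count on the reduced clause set, 1 assignment works.
(One model: A=F, B=T, C=T, D=T, E=T.)
Total: 3 + 1 = 4.

4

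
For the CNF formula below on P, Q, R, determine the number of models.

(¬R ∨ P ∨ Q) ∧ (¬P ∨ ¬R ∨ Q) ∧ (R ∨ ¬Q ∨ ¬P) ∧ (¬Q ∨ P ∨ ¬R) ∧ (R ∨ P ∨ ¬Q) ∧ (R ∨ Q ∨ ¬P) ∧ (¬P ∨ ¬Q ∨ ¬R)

1

There are 2^3 = 8 truth assignments over (P, Q, R).
Check each against the 7 clauses (columns in the order P, Q, R):
  F F F  ✓ satisfies all
  F F T  ✗ fails (¬R ∨ P ∨ Q)
  F T F  ✗ fails (R ∨ P ∨ ¬Q)
  F T T  ✗ fails (¬Q ∨ P ∨ ¬R)
  T F F  ✗ fails (R ∨ Q ∨ ¬P)
  T F T  ✗ fails (¬P ∨ ¬R ∨ Q)
  T T F  ✗ fails (R ∨ ¬Q ∨ ¬P)
  T T T  ✗ fails (¬P ∨ ¬Q ∨ ¬R)
1 of the 8 rows is a model.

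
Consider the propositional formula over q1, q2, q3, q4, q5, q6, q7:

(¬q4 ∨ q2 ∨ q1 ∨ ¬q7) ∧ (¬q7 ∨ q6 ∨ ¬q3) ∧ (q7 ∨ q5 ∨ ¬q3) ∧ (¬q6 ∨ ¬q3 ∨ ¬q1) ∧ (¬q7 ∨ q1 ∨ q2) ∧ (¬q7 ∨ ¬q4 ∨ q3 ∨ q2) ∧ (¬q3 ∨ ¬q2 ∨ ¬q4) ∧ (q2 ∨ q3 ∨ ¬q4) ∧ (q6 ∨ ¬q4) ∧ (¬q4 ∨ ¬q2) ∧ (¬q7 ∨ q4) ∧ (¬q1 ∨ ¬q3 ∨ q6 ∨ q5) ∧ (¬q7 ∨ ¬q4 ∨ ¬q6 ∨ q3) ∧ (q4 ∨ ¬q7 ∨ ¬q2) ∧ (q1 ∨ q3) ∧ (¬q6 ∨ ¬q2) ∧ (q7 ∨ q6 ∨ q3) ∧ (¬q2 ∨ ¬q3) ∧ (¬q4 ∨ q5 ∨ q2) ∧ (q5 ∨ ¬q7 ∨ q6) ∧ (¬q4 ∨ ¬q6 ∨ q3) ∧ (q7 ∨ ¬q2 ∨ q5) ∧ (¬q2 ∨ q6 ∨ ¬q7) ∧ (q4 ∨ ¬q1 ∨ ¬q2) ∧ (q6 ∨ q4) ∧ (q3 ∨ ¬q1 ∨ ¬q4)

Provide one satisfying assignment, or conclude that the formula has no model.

Case q6 = True:
(¬q2) alone gives q2 = False.
Case q3 = False:
(¬q4) alone gives q4 = False.
(¬q7) alone gives q7 = False.
(q1) alone gives q1 = True.
Every clause is now satisfied; q5 is unconstrained.

q1 ↦ True, q2 ↦ False, q3 ↦ False, q4 ↦ False, q5 ↦ False, q6 ↦ True, q7 ↦ False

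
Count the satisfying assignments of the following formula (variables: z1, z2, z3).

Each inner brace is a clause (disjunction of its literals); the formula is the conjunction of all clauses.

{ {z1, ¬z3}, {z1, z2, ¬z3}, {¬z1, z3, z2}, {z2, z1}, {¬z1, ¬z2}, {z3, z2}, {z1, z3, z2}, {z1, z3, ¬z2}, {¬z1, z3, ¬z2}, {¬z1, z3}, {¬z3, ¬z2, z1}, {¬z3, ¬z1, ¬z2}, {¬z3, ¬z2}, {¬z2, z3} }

1

There are 2^3 = 8 truth assignments over (z1, z2, z3).
Check each against the 14 clauses (columns in the order z1, z2, z3):
  F F F  ✗ fails (z2 ∨ z1)
  F F T  ✗ fails (z1 ∨ ¬z3)
  F T F  ✗ fails (z1 ∨ z3 ∨ ¬z2)
  F T T  ✗ fails (z1 ∨ ¬z3)
  T F F  ✗ fails (¬z1 ∨ z3 ∨ z2)
  T F T  ✓ satisfies all
  T T F  ✗ fails (¬z1 ∨ ¬z2)
  T T T  ✗ fails (¬z1 ∨ ¬z2)
1 of the 8 rows is a model.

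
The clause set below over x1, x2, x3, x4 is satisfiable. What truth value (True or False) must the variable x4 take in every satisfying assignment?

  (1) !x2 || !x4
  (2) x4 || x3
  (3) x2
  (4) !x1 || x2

False

Suppose x4 = true.
(!x2) alone gives x2 = false.
Now (x2) is unsatisfied and unit — conflict.
So every satisfying assignment has x4 = False.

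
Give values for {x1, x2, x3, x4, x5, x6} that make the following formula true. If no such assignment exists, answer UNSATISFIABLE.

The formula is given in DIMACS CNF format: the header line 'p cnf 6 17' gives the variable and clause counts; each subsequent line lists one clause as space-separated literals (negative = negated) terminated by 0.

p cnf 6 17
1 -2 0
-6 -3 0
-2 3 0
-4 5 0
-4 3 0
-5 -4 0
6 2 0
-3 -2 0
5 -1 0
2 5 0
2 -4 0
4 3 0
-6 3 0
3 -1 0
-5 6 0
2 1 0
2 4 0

UNSATISFIABLE

Branch on x1: set x1 = True.
The clause (x5) is unit, so x5 = True.
The clause (¬x4) is unit, so x4 = False.
The clause (x3) is unit, so x3 = True.
The clause (¬x6) is unit, so x6 = False.
But (x6) is also a unit clause — contradiction.
Undo x1 and try x1 = False.
The clause (¬x2) is unit, so x2 = False.
But (x2) is also a unit clause — contradiction.
Both values of x1 lead to a conflict.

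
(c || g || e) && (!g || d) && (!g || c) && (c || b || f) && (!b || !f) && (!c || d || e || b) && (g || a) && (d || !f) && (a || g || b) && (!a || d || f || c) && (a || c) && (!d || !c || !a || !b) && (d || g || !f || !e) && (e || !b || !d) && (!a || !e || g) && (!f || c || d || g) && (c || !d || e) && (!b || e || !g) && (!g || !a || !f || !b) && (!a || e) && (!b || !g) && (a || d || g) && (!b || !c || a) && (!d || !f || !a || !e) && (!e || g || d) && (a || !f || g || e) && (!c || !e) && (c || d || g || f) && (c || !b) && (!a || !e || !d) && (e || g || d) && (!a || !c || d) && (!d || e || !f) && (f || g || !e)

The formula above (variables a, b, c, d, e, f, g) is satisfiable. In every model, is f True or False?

Suppose f = true.
(!b) alone gives b = false.
(d) alone gives d = true.
(e) alone gives e = true.
(!a) alone gives a = false.
(g) alone gives g = true.
(c) alone gives c = true.
That conflicts with the unit clause (!c).
So every satisfying assignment has f = False.

False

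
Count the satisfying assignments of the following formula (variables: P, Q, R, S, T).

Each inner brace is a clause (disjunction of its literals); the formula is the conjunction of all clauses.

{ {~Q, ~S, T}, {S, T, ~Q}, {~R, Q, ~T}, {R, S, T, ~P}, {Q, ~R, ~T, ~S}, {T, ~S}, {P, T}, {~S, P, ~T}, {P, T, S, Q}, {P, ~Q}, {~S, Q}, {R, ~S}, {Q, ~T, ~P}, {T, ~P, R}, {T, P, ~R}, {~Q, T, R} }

There are 2^5 = 32 truth assignments over (P, Q, R, S, T).
Split on P. With P = 1, the clauses containing P are satisfied and ~P drops from the rest; 4 of the 2^4 = 16 assignments to the other variables satisfy what remains.
With P = 0, by the same count on the reduced clause set, 1 assignment works.
(One model: P=F, Q=F, R=F, S=F, T=T.)
Total: 4 + 1 = 5.

5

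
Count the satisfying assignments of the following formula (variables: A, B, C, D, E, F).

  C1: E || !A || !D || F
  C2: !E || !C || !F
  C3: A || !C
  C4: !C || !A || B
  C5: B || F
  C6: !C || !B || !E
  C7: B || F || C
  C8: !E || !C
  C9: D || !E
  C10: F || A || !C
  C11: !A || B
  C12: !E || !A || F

There are 2^6 = 64 truth assignments over (A, B, C, D, E, F).
Split on E. With E = true, the clauses containing E are satisfied and !E drops from the rest; 4 of the 2^5 = 32 assignments to the other variables satisfy what remains.
With E = false, by the same count on the reduced clause set, 12 assignments work.
(One model: A=F, B=F, C=F, D=F, E=F, F=T.)
Total: 4 + 12 = 16.

16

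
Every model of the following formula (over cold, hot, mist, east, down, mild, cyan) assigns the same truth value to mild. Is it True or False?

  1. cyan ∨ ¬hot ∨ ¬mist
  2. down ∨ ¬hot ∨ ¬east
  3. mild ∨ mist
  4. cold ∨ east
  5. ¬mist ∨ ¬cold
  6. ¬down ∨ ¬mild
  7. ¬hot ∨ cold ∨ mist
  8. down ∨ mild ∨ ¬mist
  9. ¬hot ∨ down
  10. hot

False

Suppose mild = True.
(¬down) alone gives down = False.
(¬hot) alone gives hot = False.
That conflicts with the unit clause (hot).
So every satisfying assignment has mild = False.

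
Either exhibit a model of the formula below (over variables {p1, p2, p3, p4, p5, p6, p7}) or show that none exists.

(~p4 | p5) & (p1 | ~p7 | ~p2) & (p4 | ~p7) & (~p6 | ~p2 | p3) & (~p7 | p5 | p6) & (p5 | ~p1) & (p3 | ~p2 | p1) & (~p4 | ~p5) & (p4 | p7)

Case p4 = 0:
The clause (~p7) is unit, so p7 = 0.
But (p7) is also a unit clause — contradiction.
So p4 must be the other value — set p4 = 1.
The clause (p5) is unit, so p5 = 1.
But (~p5) is also a unit clause — contradiction.
Either choice for p4 ends in contradiction.

UNSATISFIABLE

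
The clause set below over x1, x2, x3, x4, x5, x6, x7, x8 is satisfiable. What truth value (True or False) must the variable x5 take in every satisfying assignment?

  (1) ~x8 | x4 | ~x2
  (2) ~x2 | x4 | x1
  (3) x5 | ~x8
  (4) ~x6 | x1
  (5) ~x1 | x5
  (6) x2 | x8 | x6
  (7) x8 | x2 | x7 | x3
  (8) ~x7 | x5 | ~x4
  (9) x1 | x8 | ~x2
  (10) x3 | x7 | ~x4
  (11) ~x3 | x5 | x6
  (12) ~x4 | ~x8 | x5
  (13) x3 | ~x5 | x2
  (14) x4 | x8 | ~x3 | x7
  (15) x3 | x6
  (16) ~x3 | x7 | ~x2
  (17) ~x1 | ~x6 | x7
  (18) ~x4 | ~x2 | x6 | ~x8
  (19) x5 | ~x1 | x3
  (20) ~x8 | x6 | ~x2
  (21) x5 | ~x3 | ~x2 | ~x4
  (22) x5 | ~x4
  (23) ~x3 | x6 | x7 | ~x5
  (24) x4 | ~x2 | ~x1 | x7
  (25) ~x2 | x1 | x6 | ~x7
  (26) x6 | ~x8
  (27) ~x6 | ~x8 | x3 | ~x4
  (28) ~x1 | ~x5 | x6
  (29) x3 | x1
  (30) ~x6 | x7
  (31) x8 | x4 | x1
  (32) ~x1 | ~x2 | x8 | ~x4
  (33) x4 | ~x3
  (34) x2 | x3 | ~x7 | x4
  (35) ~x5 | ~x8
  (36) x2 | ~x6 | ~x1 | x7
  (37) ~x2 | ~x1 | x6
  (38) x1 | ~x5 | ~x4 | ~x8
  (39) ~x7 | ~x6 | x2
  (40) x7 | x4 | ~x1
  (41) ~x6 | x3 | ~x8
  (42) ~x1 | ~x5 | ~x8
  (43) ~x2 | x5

Suppose x5 = 0.
The clause (~x8) is unit, so x8 = 0.
The clause (~x1) is unit, so x1 = 0.
The clause (~x6) is unit, so x6 = 0.
The clause (x2) is unit, so x2 = 1.
But (~x2) is also a unit clause — contradiction.
So every satisfying assignment has x5 = True.

True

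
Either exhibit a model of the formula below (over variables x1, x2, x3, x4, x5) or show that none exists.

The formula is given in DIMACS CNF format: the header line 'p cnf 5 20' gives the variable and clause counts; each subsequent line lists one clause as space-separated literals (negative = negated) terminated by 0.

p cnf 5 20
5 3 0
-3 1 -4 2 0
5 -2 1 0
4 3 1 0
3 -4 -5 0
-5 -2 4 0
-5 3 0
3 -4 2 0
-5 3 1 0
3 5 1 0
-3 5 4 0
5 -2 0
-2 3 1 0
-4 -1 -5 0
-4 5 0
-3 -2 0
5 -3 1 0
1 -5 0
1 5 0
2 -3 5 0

Branch on x5: set x5 = True.
The clause (x3) is unit, so x3 = True.
The clause (¬x2) is unit, so x2 = False.
The clause (x1) is unit, so x1 = True.
The clause (¬x4) is unit, so x4 = False.
This assignment satisfies each clause.

x1=True,  x2=False,  x3=True,  x4=False,  x5=True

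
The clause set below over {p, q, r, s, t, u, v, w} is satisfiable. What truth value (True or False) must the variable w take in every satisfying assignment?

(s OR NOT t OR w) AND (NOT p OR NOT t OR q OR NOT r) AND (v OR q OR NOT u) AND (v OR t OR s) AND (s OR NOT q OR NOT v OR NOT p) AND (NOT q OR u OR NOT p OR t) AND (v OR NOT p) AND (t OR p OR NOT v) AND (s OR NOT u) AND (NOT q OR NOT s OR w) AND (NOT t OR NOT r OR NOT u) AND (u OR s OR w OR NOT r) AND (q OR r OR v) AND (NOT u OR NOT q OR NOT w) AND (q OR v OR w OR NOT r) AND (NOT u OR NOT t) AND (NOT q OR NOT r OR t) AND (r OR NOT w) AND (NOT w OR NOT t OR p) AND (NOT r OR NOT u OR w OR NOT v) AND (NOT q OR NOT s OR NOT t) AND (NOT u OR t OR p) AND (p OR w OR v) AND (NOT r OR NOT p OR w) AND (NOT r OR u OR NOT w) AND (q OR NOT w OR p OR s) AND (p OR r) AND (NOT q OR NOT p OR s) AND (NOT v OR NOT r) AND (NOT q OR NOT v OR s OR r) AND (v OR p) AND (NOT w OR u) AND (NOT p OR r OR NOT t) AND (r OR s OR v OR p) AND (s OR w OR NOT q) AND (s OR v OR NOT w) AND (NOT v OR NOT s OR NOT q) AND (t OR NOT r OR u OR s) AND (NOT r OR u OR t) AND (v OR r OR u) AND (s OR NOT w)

Suppose w = true.
Unit clause (r) forces r = true.
Unit clause (u) forces u = true.
Unit clause (s) forces s = true.
Unit clause (NOT t) forces t = false.
Unit clause (NOT q) forces q = false.
Unit clause (v) forces v = true.
That conflicts with the unit clause (NOT v).
So every satisfying assignment has w = False.

False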